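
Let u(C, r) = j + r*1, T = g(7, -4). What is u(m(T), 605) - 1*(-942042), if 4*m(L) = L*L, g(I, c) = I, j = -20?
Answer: 942627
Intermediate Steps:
T = 7
m(L) = L²/4 (m(L) = (L*L)/4 = L²/4)
u(C, r) = -20 + r (u(C, r) = -20 + r*1 = -20 + r)
u(m(T), 605) - 1*(-942042) = (-20 + 605) - 1*(-942042) = 585 + 942042 = 942627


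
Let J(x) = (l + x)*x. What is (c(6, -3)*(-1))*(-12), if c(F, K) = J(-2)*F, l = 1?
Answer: 144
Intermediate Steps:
J(x) = x*(1 + x) (J(x) = (1 + x)*x = x*(1 + x))
c(F, K) = 2*F (c(F, K) = (-2*(1 - 2))*F = (-2*(-1))*F = 2*F)
(c(6, -3)*(-1))*(-12) = ((2*6)*(-1))*(-12) = (12*(-1))*(-12) = -12*(-12) = 144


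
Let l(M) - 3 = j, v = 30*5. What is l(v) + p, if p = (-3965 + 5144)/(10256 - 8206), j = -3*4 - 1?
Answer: -19321/2050 ≈ -9.4249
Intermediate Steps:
j = -13 (j = -12 - 1 = -13)
v = 150
l(M) = -10 (l(M) = 3 - 13 = -10)
p = 1179/2050 ≈ 0.57512
l(v) + p = -10 + 1179/2050 = -19321/2050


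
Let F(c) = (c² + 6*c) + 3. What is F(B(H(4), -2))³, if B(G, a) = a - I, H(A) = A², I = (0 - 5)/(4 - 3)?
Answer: 27000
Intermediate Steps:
I = -5 (I = -5/1 = -5*1 = -5)
B(G, a) = 5 + a (B(G, a) = a - 1*(-5) = a + 5 = 5 + a)
F(c) = 3 + c² + 6*c
F(B(H(4), -2))³ = (3 + (5 - 2)² + 6*(5 - 2))³ = (3 + 3² + 6*3)³ = (3 + 9 + 18)³ = 30³ = 27000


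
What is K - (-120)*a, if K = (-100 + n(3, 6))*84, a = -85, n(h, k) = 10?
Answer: -17760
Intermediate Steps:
K = -7560 (K = (-100 + 10)*84 = -90*84 = -7560)
K - (-120)*a = -7560 - (-120)*(-85) = -7560 - 1*10200 = -7560 - 10200 = -17760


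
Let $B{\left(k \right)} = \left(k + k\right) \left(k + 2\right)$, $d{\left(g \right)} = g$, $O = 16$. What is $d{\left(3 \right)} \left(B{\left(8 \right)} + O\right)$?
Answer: $528$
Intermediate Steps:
$B{\left(k \right)} = 2 k \left(2 + k\right)$
$d{\left(3 \right)} \left(B{\left(8 \right)} + O\right) = 3 \left(2 \cdot 8 \left(2 + 8\right) + 16\right) = 3 \left(2 \cdot 8 \cdot 10 + 16\right) = 3 \left(160 + 16\right) = 3 \cdot 176 = 528$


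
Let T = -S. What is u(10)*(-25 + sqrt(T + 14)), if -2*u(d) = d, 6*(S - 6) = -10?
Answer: 125 - 5*sqrt(87)/3 ≈ 109.45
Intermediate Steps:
S = 13/3 (S = 6 + (1/6)*(-10) = 6 - 5/3 = 13/3 ≈ 4.3333)
T = -13/3 (T = -1*13/3 = -13/3 ≈ -4.3333)
u(d) = -d/2
u(10)*(-25 + sqrt(T + 14)) = (-1/2*10)*(-25 + sqrt(-13/3 + 14)) = -5*(-25 + sqrt(29/3)) = -5*(-25 + sqrt(87)/3) = 125 - 5*sqrt(87)/3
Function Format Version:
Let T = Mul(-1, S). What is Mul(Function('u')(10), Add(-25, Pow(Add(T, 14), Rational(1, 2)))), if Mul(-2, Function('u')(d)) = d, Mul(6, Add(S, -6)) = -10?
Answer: Add(125, Mul(Rational(-5, 3), Pow(87, Rational(1, 2)))) ≈ 109.45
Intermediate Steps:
S = Rational(13, 3) (S = Add(6, Mul(Rational(1, 6), -10)) = Add(6, Rational(-5, 3)) = Rational(13, 3) ≈ 4.3333)
T = Rational(-13, 3) (T = Mul(-1, Rational(13, 3)) = Rational(-13, 3) ≈ -4.3333)
Function('u')(d) = Mul(Rational(-1, 2), d)
Mul(Function('u')(10), Add(-25, Pow(Add(T, 14), Rational(1, 2)))) = Mul(Mul(Rational(-1, 2), 10), Add(-25, Pow(Add(Rational(-13, 3), 14), Rational(1, 2)))) = Mul(-5, Add(-25, Pow(Rational(29, 3), Rational(1, 2)))) = Mul(-5, Add(-25, Mul(Rational(1, 3), Pow(87, Rational(1, 2))))) = Add(125, Mul(Rational(-5, 3), Pow(87, Rational(1, 2))))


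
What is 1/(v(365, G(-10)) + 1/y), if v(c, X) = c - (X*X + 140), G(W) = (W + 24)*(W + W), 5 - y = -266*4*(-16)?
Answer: -17019/1330460326 ≈ -1.2792e-5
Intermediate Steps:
y = -17019 (y = 5 - (-266*4)*(-16) = 5 - (-1064)*(-16) = 5 - 1*17024 = 5 - 17024 = -17019)
G(W) = 2*W*(24 + W) (G(W) = (24 + W)*(2*W) = 2*W*(24 + W))
v(c, X) = -140 + c - X² (v(c, X) = c - (X² + 140) = c - (140 + X²) = c + (-140 - X²) = -140 + c - X²)
1/(v(365, G(-10)) + 1/y) = 1/((-140 + 365 - (2*(-10)*(24 - 10))²) + 1/(-17019)) = 1/((-140 + 365 - (2*(-10)*14)²) - 1/17019) = 1/((-140 + 365 - 1*(-280)²) - 1/17019) = 1/((-140 + 365 - 1*78400) - 1/17019) = 1/((-140 + 365 - 78400) - 1/17019) = 1/(-78175 - 1/17019) = 1/(-1330460326/17019) = -17019/1330460326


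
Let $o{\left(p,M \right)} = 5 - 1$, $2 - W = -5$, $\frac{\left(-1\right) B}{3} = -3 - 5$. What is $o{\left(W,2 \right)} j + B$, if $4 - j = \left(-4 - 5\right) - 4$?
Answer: $92$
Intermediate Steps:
$B = 24$ ($B = - 3 \left(-3 - 5\right) = \left(-3\right) \left(-8\right) = 24$)
$W = 7$ ($W = 2 - -5 = 2 + 5 = 7$)
$j = 17$ ($j = 4 - \left(\left(-4 - 5\right) - 4\right) = 4 - \left(-9 - 4\right) = 4 - -13 = 4 + 13 = 17$)
$o{\left(p,M \right)} = 4$
$o{\left(W,2 \right)} j + B = 4 \cdot 17 + 24 = 68 + 24 = 92$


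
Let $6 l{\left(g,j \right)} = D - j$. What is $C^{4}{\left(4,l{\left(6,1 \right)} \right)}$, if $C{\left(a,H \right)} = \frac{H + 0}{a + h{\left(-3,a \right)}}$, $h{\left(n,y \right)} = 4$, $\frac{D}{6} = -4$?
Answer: $\frac{390625}{5308416} \approx 0.073586$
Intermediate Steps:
$D = -24$ ($D = 6 \left(-4\right) = -24$)
$l{\left(g,j \right)} = -4 - \frac{j}{6}$ ($l{\left(g,j \right)} = \frac{-24 - j}{6} = -4 - \frac{j}{6}$)
$C{\left(a,H \right)} = \frac{H}{4 + a}$ ($C{\left(a,H \right)} = \frac{H + 0}{a + 4} = \frac{H}{4 + a}$)
$C^{4}{\left(4,l{\left(6,1 \right)} \right)} = \left(\frac{-4 - \frac{1}{6}}{4 + 4}\right)^{4} = \left(\frac{-4 - \frac{1}{6}}{8}\right)^{4} = \left(\left(- \frac{25}{6}\right) \frac{1}{8}\right)^{4} = \left(- \frac{25}{48}\right)^{4} = \frac{390625}{5308416}$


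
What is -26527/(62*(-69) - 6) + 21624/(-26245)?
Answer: 603563899/112433580 ≈ 5.3682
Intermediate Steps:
-26527/(62*(-69) - 6) + 21624/(-26245) = -26527/(-4278 - 6) + 21624*(-1/26245) = -26527/(-4284) - 21624/26245 = -26527*(-1/4284) - 21624/26245 = 26527/4284 - 21624/26245 = 603563899/112433580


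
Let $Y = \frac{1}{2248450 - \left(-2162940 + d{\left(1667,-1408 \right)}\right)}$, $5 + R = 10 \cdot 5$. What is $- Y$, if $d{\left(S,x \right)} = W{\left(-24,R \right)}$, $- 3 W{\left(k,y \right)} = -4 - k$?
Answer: $- \frac{3}{13234190} \approx -2.2669 \cdot 10^{-7}$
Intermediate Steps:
$R = 45$ ($R = -5 + 10 \cdot 5 = -5 + 50 = 45$)
$W{\left(k,y \right)} = \frac{4}{3} + \frac{k}{3}$ ($W{\left(k,y \right)} = - \frac{-4 - k}{3} = \frac{4}{3} + \frac{k}{3}$)
$d{\left(S,x \right)} = - \frac{20}{3}$ ($d{\left(S,x \right)} = \frac{4}{3} + \frac{1}{3} \left(-24\right) = \frac{4}{3} - 8 = - \frac{20}{3}$)
$Y = \frac{3}{13234190}$ ($Y = \frac{1}{2248450 + \left(6110 \cdot 354 - - \frac{20}{3}\right)} = \frac{1}{2248450 + \left(2162940 + \frac{20}{3}\right)} = \frac{1}{2248450 + \frac{6488840}{3}} = \frac{1}{\frac{13234190}{3}} = \frac{3}{13234190} \approx 2.2669 \cdot 10^{-7}$)
$- Y = \left(-1\right) \frac{3}{13234190} = - \frac{3}{13234190}$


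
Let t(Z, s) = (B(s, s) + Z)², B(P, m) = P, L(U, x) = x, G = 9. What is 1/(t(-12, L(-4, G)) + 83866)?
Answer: 1/83875 ≈ 1.1923e-5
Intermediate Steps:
t(Z, s) = (Z + s)² (t(Z, s) = (s + Z)² = (Z + s)²)
1/(t(-12, L(-4, G)) + 83866) = 1/((-12 + 9)² + 83866) = 1/((-3)² + 83866) = 1/(9 + 83866) = 1/83875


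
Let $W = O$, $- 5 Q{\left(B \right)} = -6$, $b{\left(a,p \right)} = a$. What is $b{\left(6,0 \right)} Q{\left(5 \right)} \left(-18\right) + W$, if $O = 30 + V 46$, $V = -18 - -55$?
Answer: $\frac{8012}{5} \approx 1602.4$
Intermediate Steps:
$V = 37$ ($V = -18 + 55 = 37$)
$O = 1732$ ($O = 30 + 37 \cdot 46 = 30 + 1702 = 1732$)
$Q{\left(B \right)} = \frac{6}{5}$ ($Q{\left(B \right)} = \left(- \frac{1}{5}\right) \left(-6\right) = \frac{6}{5}$)
$W = 1732$
$b{\left(6,0 \right)} Q{\left(5 \right)} \left(-18\right) + W = 6 \cdot \frac{6}{5} \left(-18\right) + 1732 = \frac{36}{5} \left(-18\right) + 1732 = - \frac{648}{5} + 1732 = \frac{8012}{5}$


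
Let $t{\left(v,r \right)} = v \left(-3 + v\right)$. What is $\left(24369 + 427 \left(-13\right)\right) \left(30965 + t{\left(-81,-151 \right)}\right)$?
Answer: $710737042$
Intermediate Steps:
$\left(24369 + 427 \left(-13\right)\right) \left(30965 + t{\left(-81,-151 \right)}\right) = \left(24369 + 427 \left(-13\right)\right) \left(30965 - 81 \left(-3 - 81\right)\right) = \left(24369 - 5551\right) \left(30965 - -6804\right) = 18818 \left(30965 + 6804\right) = 18818 \cdot 37769 = 710737042$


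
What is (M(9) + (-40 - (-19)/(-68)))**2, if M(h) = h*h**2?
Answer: 2193329889/4624 ≈ 4.7434e+5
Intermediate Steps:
M(h) = h**3
(M(9) + (-40 - (-19)/(-68)))**2 = (9**3 + (-40 - (-19)/(-68)))**2 = (729 + (-40 - (-19)*(-1)/68))**2 = (729 + (-40 - 1*19/68))**2 = (729 + (-40 - 19/68))**2 = (729 - 2739/68)**2 = (46833/68)**2 = 2193329889/4624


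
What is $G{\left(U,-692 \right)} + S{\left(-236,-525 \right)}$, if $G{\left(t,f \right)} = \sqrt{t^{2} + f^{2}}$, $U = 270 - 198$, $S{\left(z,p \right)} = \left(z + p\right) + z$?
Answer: $-997 + 4 \sqrt{30253} \approx -301.26$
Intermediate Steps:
$S{\left(z,p \right)} = p + 2 z$ ($S{\left(z,p \right)} = \left(p + z\right) + z = p + 2 z$)
$U = 72$ ($U = 270 - 198 = 72$)
$G{\left(t,f \right)} = \sqrt{f^{2} + t^{2}}$
$G{\left(U,-692 \right)} + S{\left(-236,-525 \right)} = \sqrt{\left(-692\right)^{2} + 72^{2}} + \left(-525 + 2 \left(-236\right)\right) = \sqrt{478864 + 5184} - 997 = \sqrt{484048} - 997 = 4 \sqrt{30253} - 997 = -997 + 4 \sqrt{30253}$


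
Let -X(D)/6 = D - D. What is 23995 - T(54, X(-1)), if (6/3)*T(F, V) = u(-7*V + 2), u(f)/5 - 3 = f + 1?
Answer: 23980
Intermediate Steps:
X(D) = 0 (X(D) = -6*(D - D) = -6*0 = 0)
u(f) = 20 + 5*f (u(f) = 15 + 5*(f + 1) = 15 + 5*(1 + f) = 15 + (5 + 5*f) = 20 + 5*f)
T(F, V) = 15 - 35*V/2 (T(F, V) = (20 + 5*(-7*V + 2))/2 = (20 + 5*(2 - 7*V))/2 = (20 + (10 - 35*V))/2 = (30 - 35*V)/2 = 15 - 35*V/2)
23995 - T(54, X(-1)) = 23995 - (15 - 35/2*0) = 23995 - (15 + 0) = 23995 - 1*15 = 23995 - 15 = 23980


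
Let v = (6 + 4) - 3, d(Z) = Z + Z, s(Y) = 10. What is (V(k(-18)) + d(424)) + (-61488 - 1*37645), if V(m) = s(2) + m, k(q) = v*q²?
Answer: -96007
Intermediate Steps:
d(Z) = 2*Z
v = 7 (v = 10 - 3 = 7)
k(q) = 7*q²
V(m) = 10 + m
(V(k(-18)) + d(424)) + (-61488 - 1*37645) = ((10 + 7*(-18)²) + 2*424) + (-61488 - 1*37645) = ((10 + 7*324) + 848) + (-61488 - 37645) = ((10 + 2268) + 848) - 99133 = (2278 + 848) - 99133 = 3126 - 99133 = -96007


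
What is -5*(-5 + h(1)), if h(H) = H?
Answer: 20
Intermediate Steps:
-5*(-5 + h(1)) = -5*(-5 + 1) = -5*(-4) = 20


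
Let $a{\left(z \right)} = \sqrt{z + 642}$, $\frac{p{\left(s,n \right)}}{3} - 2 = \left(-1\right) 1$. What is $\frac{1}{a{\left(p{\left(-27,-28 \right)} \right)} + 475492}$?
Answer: $\frac{475492}{226092641419} - \frac{\sqrt{645}}{226092641419} \approx 2.103 \cdot 10^{-6}$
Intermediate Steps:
$p{\left(s,n \right)} = 3$ ($p{\left(s,n \right)} = 6 + 3 \left(\left(-1\right) 1\right) = 6 + 3 \left(-1\right) = 6 - 3 = 3$)
$a{\left(z \right)} = \sqrt{642 + z}$
$\frac{1}{a{\left(p{\left(-27,-28 \right)} \right)} + 475492} = \frac{1}{\sqrt{642 + 3} + 475492} = \frac{1}{\sqrt{645} + 475492} = \frac{1}{475492 + \sqrt{645}}$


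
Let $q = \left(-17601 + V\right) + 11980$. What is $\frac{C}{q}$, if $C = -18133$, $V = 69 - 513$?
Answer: $\frac{18133}{6065} \approx 2.9898$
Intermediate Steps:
$V = -444$ ($V = 69 - 513 = -444$)
$q = -6065$ ($q = \left(-17601 - 444\right) + 11980 = -18045 + 11980 = -6065$)
$\frac{C}{q} = - \frac{18133}{-6065} = \left(-18133\right) \left(- \frac{1}{6065}\right) = \frac{18133}{6065}$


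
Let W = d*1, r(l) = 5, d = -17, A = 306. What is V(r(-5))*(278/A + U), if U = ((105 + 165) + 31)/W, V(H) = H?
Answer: -12850/153 ≈ -83.987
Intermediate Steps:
W = -17 (W = -17*1 = -17)
U = -301/17 (U = ((105 + 165) + 31)/(-17) = (270 + 31)*(-1/17) = 301*(-1/17) = -301/17 ≈ -17.706)
V(r(-5))*(278/A + U) = 5*(278/306 - 301/17) = 5*(278*(1/306) - 301/17) = 5*(139/153 - 301/17) = 5*(-2570/153) = -12850/153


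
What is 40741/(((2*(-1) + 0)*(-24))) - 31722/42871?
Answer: 1745084755/2057808 ≈ 848.03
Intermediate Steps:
40741/(((2*(-1) + 0)*(-24))) - 31722/42871 = 40741/(((-2 + 0)*(-24))) - 31722*1/42871 = 40741/((-2*(-24))) - 31722/42871 = 40741/48 - 31722/42871 = 1745084755/2057808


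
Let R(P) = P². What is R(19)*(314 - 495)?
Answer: -65341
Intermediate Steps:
R(19)*(314 - 495) = 19²*(314 - 495) = 361*(-181) = -65341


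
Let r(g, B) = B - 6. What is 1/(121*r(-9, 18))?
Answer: 1/1452 ≈ 0.00068871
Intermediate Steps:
r(g, B) = -6 + B
1/(121*r(-9, 18)) = 1/(121*(-6 + 18)) = 1/(121*12) = 1/1452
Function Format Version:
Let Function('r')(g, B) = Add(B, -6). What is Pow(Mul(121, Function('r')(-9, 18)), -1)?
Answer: Rational(1, 1452) ≈ 0.00068871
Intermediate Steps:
Function('r')(g, B) = Add(-6, B)
Pow(Mul(121, Function('r')(-9, 18)), -1) = Pow(Mul(121, Add(-6, 18)), -1) = Pow(Mul(121, 12), -1) = Pow(1452, -1) = Rational(1, 1452)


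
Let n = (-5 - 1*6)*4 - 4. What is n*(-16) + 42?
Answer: 810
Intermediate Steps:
n = -48 (n = (-5 - 6)*4 - 4 = -11*4 - 4 = -44 - 4 = -48)
n*(-16) + 42 = -48*(-16) + 42 = 768 + 42 = 810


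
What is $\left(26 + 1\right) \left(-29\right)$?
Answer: $-783$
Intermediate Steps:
$\left(26 + 1\right) \left(-29\right) = 27 \left(-29\right) = -783$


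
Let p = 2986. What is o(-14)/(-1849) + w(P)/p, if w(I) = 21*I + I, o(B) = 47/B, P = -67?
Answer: -19007811/38647798 ≈ -0.49182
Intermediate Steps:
w(I) = 22*I
o(-14)/(-1849) + w(P)/p = (47/(-14))/(-1849) + (22*(-67))/2986 = (47*(-1/14))*(-1/1849) - 1474*1/2986 = -47/14*(-1/1849) - 737/1493 = 47/25886 - 737/1493 = -19007811/38647798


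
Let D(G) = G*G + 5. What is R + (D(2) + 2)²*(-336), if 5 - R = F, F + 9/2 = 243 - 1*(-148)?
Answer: -82075/2 ≈ -41038.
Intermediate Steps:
F = 773/2 (F = -9/2 + (243 - 1*(-148)) = -9/2 + (243 + 148) = -9/2 + 391 = 773/2 ≈ 386.50)
D(G) = 5 + G² (D(G) = G² + 5 = 5 + G²)
R = -763/2 (R = 5 - 1*773/2 = 5 - 773/2 = -763/2 ≈ -381.50)
R + (D(2) + 2)²*(-336) = -763/2 + ((5 + 2²) + 2)²*(-336) = -763/2 + ((5 + 4) + 2)²*(-336) = -763/2 + (9 + 2)²*(-336) = -763/2 + 11²*(-336) = -763/2 + 121*(-336) = -763/2 - 40656 = -82075/2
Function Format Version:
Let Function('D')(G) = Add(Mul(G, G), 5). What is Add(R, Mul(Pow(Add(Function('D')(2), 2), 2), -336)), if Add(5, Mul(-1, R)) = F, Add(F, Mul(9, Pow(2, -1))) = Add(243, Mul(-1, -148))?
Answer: Rational(-82075, 2) ≈ -41038.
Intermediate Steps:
F = Rational(773, 2) (F = Add(Rational(-9, 2), Add(243, Mul(-1, -148))) = Add(Rational(-9, 2), Add(243, 148)) = Add(Rational(-9, 2), 391) = Rational(773, 2) ≈ 386.50)
Function('D')(G) = Add(5, Pow(G, 2)) (Function('D')(G) = Add(Pow(G, 2), 5) = Add(5, Pow(G, 2)))
R = Rational(-763, 2) (R = Add(5, Mul(-1, Rational(773, 2))) = Add(5, Rational(-773, 2)) = Rational(-763, 2) ≈ -381.50)
Add(R, Mul(Pow(Add(Function('D')(2), 2), 2), -336)) = Add(Rational(-763, 2), Mul(Pow(Add(Add(5, Pow(2, 2)), 2), 2), -336)) = Add(Rational(-763, 2), Mul(Pow(Add(Add(5, 4), 2), 2), -336)) = Add(Rational(-763, 2), Mul(Pow(Add(9, 2), 2), -336)) = Add(Rational(-763, 2), Mul(Pow(11, 2), -336)) = Add(Rational(-763, 2), Mul(121, -336)) = Add(Rational(-763, 2), -40656) = Rational(-82075, 2)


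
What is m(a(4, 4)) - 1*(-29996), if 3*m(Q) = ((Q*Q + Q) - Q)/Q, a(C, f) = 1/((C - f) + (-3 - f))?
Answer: 629915/21 ≈ 29996.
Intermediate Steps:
a(C, f) = 1/(-3 + C - 2*f)
m(Q) = Q/3 (m(Q) = (((Q*Q + Q) - Q)/Q)/3 = (((Q² + Q) - Q)/Q)/3 = (((Q + Q²) - Q)/Q)/3 = (Q²/Q)/3 = Q/3)
m(a(4, 4)) - 1*(-29996) = (-1/(3 - 1*4 + 2*4))/3 - 1*(-29996) = (-1/(3 - 4 + 8))/3 + 29996 = (-1/7)/3 + 29996 = (-1*⅐)/3 + 29996 = (⅓)*(-⅐) + 29996 = -1/21 + 29996 = 629915/21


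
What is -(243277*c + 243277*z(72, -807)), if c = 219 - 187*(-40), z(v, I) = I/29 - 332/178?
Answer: -4815542197514/2581 ≈ -1.8658e+9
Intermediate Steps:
z(v, I) = -166/89 + I/29 (z(v, I) = I*(1/29) - 332*1/178 = I/29 - 166/89 = -166/89 + I/29)
c = 7699 (c = 219 + 7480 = 7699)
-(243277*c + 243277*z(72, -807)) = -(166655692465/89 - 196324539/29) = -243277/(1/((-166/89 - 807/29) + 7699)) = -243277/(1/(-76637/2581 + 7699)) = -243277/(1/(19794482/2581)) = -243277/2581/19794482 = -243277*19794482/2581 = -4815542197514/2581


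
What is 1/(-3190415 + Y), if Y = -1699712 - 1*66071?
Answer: -1/4956198 ≈ -2.0177e-7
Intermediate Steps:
Y = -1765783 (Y = -1699712 - 66071 = -1765783)
1/(-3190415 + Y) = 1/(-3190415 - 1765783) = 1/(-4956198) = -1/4956198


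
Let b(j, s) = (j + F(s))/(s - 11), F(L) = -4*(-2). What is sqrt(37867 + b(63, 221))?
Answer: sqrt(1669949610)/210 ≈ 194.60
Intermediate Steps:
F(L) = 8
b(j, s) = (8 + j)/(-11 + s) (b(j, s) = (j + 8)/(s - 11) = (8 + j)/(-11 + s))
sqrt(37867 + b(63, 221)) = sqrt(37867 + (8 + 63)/(-11 + 221)) = sqrt(37867 + 71/210) = sqrt(7952141/210) = sqrt(1669949610)/210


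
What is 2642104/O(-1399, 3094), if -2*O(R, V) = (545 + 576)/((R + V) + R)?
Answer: -1564125568/1121 ≈ -1.3953e+6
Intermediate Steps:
O(R, V) = -1121/(2*(V + 2*R)) (O(R, V) = -(545 + 576)/(2*((R + V) + R)) = -1121/(2*(V + 2*R)))
2642104/O(-1399, 3094) = 2642104/((-1121/(2*3094 + 4*(-1399)))) = 2642104/((-1121/(6188 - 5596))) = 2642104/((-1121/592)) = 2642104/((-1121*1/592)) = 2642104/(-1121/592) = 2642104*(-592/1121) = -1564125568/1121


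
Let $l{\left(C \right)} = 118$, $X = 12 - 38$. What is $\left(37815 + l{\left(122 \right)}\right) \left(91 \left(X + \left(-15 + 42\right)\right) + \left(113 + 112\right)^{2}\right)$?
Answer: $1923810028$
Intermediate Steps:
$X = -26$ ($X = 12 - 38 = -26$)
$\left(37815 + l{\left(122 \right)}\right) \left(91 \left(X + \left(-15 + 42\right)\right) + \left(113 + 112\right)^{2}\right) = \left(37815 + 118\right) \left(91 \left(-26 + \left(-15 + 42\right)\right) + \left(113 + 112\right)^{2}\right) = 37933 \left(91 \left(-26 + 27\right) + 225^{2}\right) = 37933 \left(91 \cdot 1 + 50625\right) = 37933 \left(91 + 50625\right) = 37933 \cdot 50716 = 1923810028$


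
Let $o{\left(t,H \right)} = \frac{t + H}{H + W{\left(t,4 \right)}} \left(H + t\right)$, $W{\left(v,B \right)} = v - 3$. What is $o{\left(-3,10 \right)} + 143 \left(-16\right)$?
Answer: $- \frac{9103}{4} \approx -2275.8$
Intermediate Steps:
$W{\left(v,B \right)} = -3 + v$ ($W{\left(v,B \right)} = v - 3 = -3 + v$)
$o{\left(t,H \right)} = \frac{\left(H + t\right)^{2}}{-3 + H + t}$ ($o{\left(t,H \right)} = \frac{t + H}{H + \left(-3 + t\right)} \left(H + t\right) = \frac{H + t}{-3 + H + t} \left(H + t\right) = \frac{\left(H + t\right)^{2}}{-3 + H + t}$)
$o{\left(-3,10 \right)} + 143 \left(-16\right) = \frac{\left(10 - 3\right)^{2}}{-3 + 10 - 3} + 143 \left(-16\right) = \frac{7^{2}}{4} - 2288 = 49 \cdot \frac{1}{4} - 2288 = \frac{49}{4} - 2288 = - \frac{9103}{4}$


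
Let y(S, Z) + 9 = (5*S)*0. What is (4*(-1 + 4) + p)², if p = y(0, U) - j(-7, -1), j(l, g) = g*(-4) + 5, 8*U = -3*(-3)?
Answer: 36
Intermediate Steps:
U = 9/8 (U = (-3*(-3))/8 = (⅛)*9 = 9/8 ≈ 1.1250)
y(S, Z) = -9 (y(S, Z) = -9 + (5*S)*0 = -9 + 0 = -9)
j(l, g) = 5 - 4*g (j(l, g) = -4*g + 5 = 5 - 4*g)
p = -18 (p = -9 - (5 - 4*(-1)) = -9 - (5 + 4) = -9 - 1*9 = -9 - 9 = -18)
(4*(-1 + 4) + p)² = (4*(-1 + 4) - 18)² = (4*3 - 18)² = (12 - 18)² = (-6)² = 36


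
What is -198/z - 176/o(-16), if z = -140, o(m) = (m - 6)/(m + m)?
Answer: -17821/70 ≈ -254.59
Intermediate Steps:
o(m) = (-6 + m)/(2*m) (o(m) = (-6 + m)/((2*m)) = (-6 + m)*(1/(2*m)) = (-6 + m)/(2*m))
-198/z - 176/o(-16) = -198/(-140) - 176*(-32/(-6 - 16)) = -198*(-1/140) - 176/((1/2)*(-1/16)*(-22)) = 99/70 - 176/11/16 = 99/70 - 176*16/11 = 99/70 - 256 = -17821/70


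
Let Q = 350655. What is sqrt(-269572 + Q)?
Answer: sqrt(81083) ≈ 284.75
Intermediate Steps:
sqrt(-269572 + Q) = sqrt(-269572 + 350655) = sqrt(81083)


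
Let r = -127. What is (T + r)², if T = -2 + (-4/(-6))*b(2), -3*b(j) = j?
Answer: 1357225/81 ≈ 16756.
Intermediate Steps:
b(j) = -j/3
T = -22/9 (T = -2 + (-4/(-6))*(-⅓*2) = -2 - 4*(-⅙)*(-⅔) = -2 + (⅔)*(-⅔) = -2 - 4/9 = -22/9 ≈ -2.4444)
(T + r)² = (-22/9 - 127)² = (-1165/9)² = 1357225/81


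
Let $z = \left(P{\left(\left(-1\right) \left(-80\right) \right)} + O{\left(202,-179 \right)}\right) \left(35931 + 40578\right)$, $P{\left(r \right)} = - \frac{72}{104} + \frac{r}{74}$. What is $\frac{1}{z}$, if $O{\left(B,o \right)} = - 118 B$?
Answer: $- \frac{481}{877170252861} \approx -5.4835 \cdot 10^{-10}$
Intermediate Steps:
$P{\left(r \right)} = - \frac{9}{13} + \frac{r}{74}$ ($P{\left(r \right)} = \left(-72\right) \frac{1}{104} + r \frac{1}{74} = - \frac{9}{13} + \frac{r}{74}$)
$z = - \frac{877170252861}{481}$ ($z = \left(\left(- \frac{9}{13} + \frac{\left(-1\right) \left(-80\right)}{74}\right) - 23836\right) \left(35931 + 40578\right) = \left(\left(- \frac{9}{13} + \frac{1}{74} \cdot 80\right) - 23836\right) 76509 = \left(\left(- \frac{9}{13} + \frac{40}{37}\right) - 23836\right) 76509 = \left(\frac{187}{481} - 23836\right) 76509 = \left(- \frac{11464929}{481}\right) 76509 = - \frac{877170252861}{481} \approx -1.8236 \cdot 10^{9}$)
$\frac{1}{z} = \frac{1}{- \frac{877170252861}{481}} = - \frac{481}{877170252861}$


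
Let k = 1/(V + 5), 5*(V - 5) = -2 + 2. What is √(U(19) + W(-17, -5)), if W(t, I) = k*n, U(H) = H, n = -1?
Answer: 3*√210/10 ≈ 4.3474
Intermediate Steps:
V = 5 (V = 5 + (-2 + 2)/5 = 5 + (⅕)*0 = 5 + 0 = 5)
k = ⅒ (k = 1/(5 + 5) = 1/10 = ⅒ ≈ 0.10000)
W(t, I) = -⅒ (W(t, I) = (⅒)*(-1) = -⅒)
√(U(19) + W(-17, -5)) = √(19 - ⅒) = √(189/10) = 3*√210/10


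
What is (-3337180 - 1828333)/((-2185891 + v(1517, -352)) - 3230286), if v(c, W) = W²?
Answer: 5165513/5292273 ≈ 0.97605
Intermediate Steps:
(-3337180 - 1828333)/((-2185891 + v(1517, -352)) - 3230286) = (-3337180 - 1828333)/((-2185891 + (-352)²) - 3230286) = -5165513/((-2185891 + 123904) - 3230286) = -5165513/(-2061987 - 3230286) = -5165513/(-5292273) = -5165513*(-1/5292273) = 5165513/5292273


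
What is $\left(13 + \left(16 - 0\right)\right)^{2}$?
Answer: $841$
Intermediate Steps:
$\left(13 + \left(16 - 0\right)\right)^{2} = \left(13 + \left(16 + 0\right)\right)^{2} = \left(13 + 16\right)^{2} = 29^{2} = 841$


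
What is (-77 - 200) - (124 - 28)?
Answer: -373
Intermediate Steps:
(-77 - 200) - (124 - 28) = -277 - 1*96 = -277 - 96 = -373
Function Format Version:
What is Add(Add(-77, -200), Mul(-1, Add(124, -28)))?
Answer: -373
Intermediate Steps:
Add(Add(-77, -200), Mul(-1, Add(124, -28))) = Add(-277, Mul(-1, 96)) = Add(-277, -96) = -373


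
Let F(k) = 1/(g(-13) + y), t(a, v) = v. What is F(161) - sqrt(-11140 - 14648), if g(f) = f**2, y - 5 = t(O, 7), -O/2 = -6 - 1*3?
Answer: 1/181 - 2*I*sqrt(6447) ≈ 0.0055249 - 160.59*I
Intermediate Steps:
O = 18 (O = -2*(-6 - 1*3) = -2*(-6 - 3) = -2*(-9) = 18)
y = 12 (y = 5 + 7 = 12)
F(k) = 1/181 (F(k) = 1/((-13)**2 + 12) = 1/(169 + 12) = 1/181)
F(161) - sqrt(-11140 - 14648) = 1/181 - sqrt(-11140 - 14648) = 1/181 - sqrt(-25788) = 1/181 - 2*I*sqrt(6447)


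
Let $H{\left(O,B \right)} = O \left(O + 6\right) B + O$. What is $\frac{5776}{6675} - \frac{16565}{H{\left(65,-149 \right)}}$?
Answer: $\frac{90710571}{101989550} \approx 0.88941$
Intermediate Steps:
$H{\left(O,B \right)} = O + B O \left(6 + O\right)$ ($H{\left(O,B \right)} = O \left(6 + O\right) B + O = B O \left(6 + O\right) + O = O + B O \left(6 + O\right)$)
$\frac{5776}{6675} - \frac{16565}{H{\left(65,-149 \right)}} = \frac{5776}{6675} - \frac{16565}{65 \left(1 + 6 \left(-149\right) - 9685\right)} = 5776 \cdot \frac{1}{6675} - \frac{16565}{65 \left(1 - 894 - 9685\right)} = \frac{5776}{6675} - \frac{16565}{65 \left(-10578\right)} = \frac{5776}{6675} - \frac{16565}{-687570} = \frac{5776}{6675} - - \frac{3313}{137514} = \frac{5776}{6675} + \frac{3313}{137514} = \frac{90710571}{101989550}$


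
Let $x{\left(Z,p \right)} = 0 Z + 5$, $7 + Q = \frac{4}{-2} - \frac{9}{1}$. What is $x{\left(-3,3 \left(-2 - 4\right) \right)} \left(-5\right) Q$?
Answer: $450$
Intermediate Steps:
$Q = -18$ ($Q = -7 + \left(\frac{4}{-2} - \frac{9}{1}\right) = -7 + \left(4 \left(- \frac{1}{2}\right) - 9\right) = -7 - 11 = -18$)
$x{\left(Z,p \right)} = 5$ ($x{\left(Z,p \right)} = 0 + 5 = 5$)
$x{\left(-3,3 \left(-2 - 4\right) \right)} \left(-5\right) Q = 5 \left(-5\right) \left(-18\right) = \left(-25\right) \left(-18\right) = 450$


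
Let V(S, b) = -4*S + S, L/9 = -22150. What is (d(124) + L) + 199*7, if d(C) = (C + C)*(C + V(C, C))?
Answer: -259461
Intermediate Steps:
L = -199350 (L = 9*(-22150) = -199350)
V(S, b) = -3*S
d(C) = -4*C² (d(C) = (C + C)*(C - 3*C) = (2*C)*(-2*C) = -4*C²)
(d(124) + L) + 199*7 = (-4*124² - 199350) + 199*7 = (-4*15376 - 199350) + 1393 = (-61504 - 199350) + 1393 = -260854 + 1393 = -259461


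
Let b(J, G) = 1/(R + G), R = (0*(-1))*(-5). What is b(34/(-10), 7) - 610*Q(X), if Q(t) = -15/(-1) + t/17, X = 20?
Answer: -1174233/119 ≈ -9867.5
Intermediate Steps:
R = 0 (R = 0*(-5) = 0)
Q(t) = 15 + t/17 (Q(t) = -15*(-1) + t*(1/17) = 15 + t/17)
b(J, G) = 1/G (b(J, G) = 1/(0 + G) = 1/G)
b(34/(-10), 7) - 610*Q(X) = 1/7 - 610*(15 + (1/17)*20) = ⅐ - 610*(15 + 20/17) = ⅐ - 610*275/17 = ⅐ - 167750/17 = -1174233/119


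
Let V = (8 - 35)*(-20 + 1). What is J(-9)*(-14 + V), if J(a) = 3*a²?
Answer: 121257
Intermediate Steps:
V = 513 (V = -27*(-19) = 513)
J(-9)*(-14 + V) = (3*(-9)²)*(-14 + 513) = (3*81)*499 = 243*499 = 121257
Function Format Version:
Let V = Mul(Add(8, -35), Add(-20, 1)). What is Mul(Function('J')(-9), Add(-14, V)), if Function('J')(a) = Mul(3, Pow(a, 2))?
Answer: 121257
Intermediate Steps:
V = 513 (V = Mul(-27, -19) = 513)
Mul(Function('J')(-9), Add(-14, V)) = Mul(Mul(3, Pow(-9, 2)), Add(-14, 513)) = Mul(Mul(3, 81), 499) = Mul(243, 499) = 121257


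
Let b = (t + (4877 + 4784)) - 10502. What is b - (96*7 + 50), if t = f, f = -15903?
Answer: -17466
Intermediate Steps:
t = -15903
b = -16744 (b = (-15903 + (4877 + 4784)) - 10502 = (-15903 + 9661) - 10502 = -6242 - 10502 = -16744)
b - (96*7 + 50) = -16744 - (96*7 + 50) = -16744 - (672 + 50) = -16744 - 1*722 = -16744 - 722 = -17466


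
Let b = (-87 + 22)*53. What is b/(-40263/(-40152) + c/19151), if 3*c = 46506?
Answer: -67924000760/35731103 ≈ -1901.0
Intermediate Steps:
c = 15502 (c = (⅓)*46506 = 15502)
b = -3445 (b = -65*53 = -3445)
b/(-40263/(-40152) + c/19151) = -3445/(-40263/(-40152) + 15502/19151) = -3445/(-40263*(-1/40152) + 15502*(1/19151)) = -3445/(13421/13384 + 15502/19151) = -3445/464504339/256316984 = -3445*256316984/464504339 = -67924000760/35731103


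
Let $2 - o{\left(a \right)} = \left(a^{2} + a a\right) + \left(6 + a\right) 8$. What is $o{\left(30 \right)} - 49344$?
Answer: $-51430$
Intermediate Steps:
$o{\left(a \right)} = -46 - 8 a - 2 a^{2}$ ($o{\left(a \right)} = 2 - \left(\left(a^{2} + a a\right) + \left(6 + a\right) 8\right) = 2 - \left(\left(a^{2} + a^{2}\right) + \left(48 + 8 a\right)\right) = 2 - \left(2 a^{2} + \left(48 + 8 a\right)\right) = 2 - \left(48 + 2 a^{2} + 8 a\right) = -46 - 8 a - 2 a^{2}$)
$o{\left(30 \right)} - 49344 = \left(-46 - 240 - 2 \cdot 30^{2}\right) - 49344 = \left(-46 - 240 - 1800\right) - 49344 = -2086 - 49344 = -51430$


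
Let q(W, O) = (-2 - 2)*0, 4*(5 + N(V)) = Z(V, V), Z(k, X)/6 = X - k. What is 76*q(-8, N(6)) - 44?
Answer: -44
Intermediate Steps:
Z(k, X) = -6*k + 6*X (Z(k, X) = 6*(X - k) = -6*k + 6*X)
N(V) = -5 (N(V) = -5 + (-6*V + 6*V)/4 = -5 + (1/4)*0 = -5 + 0 = -5)
q(W, O) = 0 (q(W, O) = -4*0 = 0)
76*q(-8, N(6)) - 44 = 76*0 - 44 = 0 - 44 = -44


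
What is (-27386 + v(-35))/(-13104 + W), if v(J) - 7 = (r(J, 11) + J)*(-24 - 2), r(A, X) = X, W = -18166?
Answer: 5351/6254 ≈ 0.85561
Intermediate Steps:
v(J) = -279 - 26*J (v(J) = 7 + (11 + J)*(-24 - 2) = 7 + (11 + J)*(-26) = 7 + (-286 - 26*J) = -279 - 26*J)
(-27386 + v(-35))/(-13104 + W) = (-27386 + (-279 - 26*(-35)))/(-13104 - 18166) = (-27386 + (-279 + 910))/(-31270) = (-27386 + 631)*(-1/31270) = -26755*(-1/31270) = 5351/6254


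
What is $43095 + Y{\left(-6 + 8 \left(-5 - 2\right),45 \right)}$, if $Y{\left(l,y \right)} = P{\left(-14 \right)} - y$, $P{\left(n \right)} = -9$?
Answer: $43041$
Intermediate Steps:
$Y{\left(l,y \right)} = -9 - y$
$43095 + Y{\left(-6 + 8 \left(-5 - 2\right),45 \right)} = 43095 - 54 = 43041$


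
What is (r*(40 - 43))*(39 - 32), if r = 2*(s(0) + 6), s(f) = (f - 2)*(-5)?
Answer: -672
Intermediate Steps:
s(f) = 10 - 5*f (s(f) = (-2 + f)*(-5) = 10 - 5*f)
r = 32 (r = 2*((10 - 5*0) + 6) = 2*((10 + 0) + 6) = 2*(10 + 6) = 2*16 = 32)
(r*(40 - 43))*(39 - 32) = (32*(40 - 43))*(39 - 32) = (32*(-3))*7 = -96*7 = -672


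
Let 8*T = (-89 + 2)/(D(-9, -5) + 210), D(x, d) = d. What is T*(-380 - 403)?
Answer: 68121/1640 ≈ 41.537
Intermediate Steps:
T = -87/1640 (T = ((-89 + 2)/(-5 + 210))/8 = (-87/205)/8 = (-87*1/205)/8 = (⅛)*(-87/205) = -87/1640 ≈ -0.053049)
T*(-380 - 403) = -87*(-380 - 403)/1640 = -87/1640*(-783) = 68121/1640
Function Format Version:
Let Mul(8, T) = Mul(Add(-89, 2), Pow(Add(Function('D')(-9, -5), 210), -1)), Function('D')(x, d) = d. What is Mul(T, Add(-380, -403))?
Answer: Rational(68121, 1640) ≈ 41.537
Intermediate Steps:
T = Rational(-87, 1640) (T = Mul(Rational(1, 8), Mul(Add(-89, 2), Pow(Add(-5, 210), -1))) = Mul(Rational(1, 8), Mul(-87, Pow(205, -1))) = Mul(Rational(1, 8), Mul(-87, Rational(1, 205))) = Mul(Rational(1, 8), Rational(-87, 205)) = Rational(-87, 1640) ≈ -0.053049)
Mul(T, Add(-380, -403)) = Mul(Rational(-87, 1640), Add(-380, -403)) = Mul(Rational(-87, 1640), -783) = Rational(68121, 1640)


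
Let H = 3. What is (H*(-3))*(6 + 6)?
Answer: -108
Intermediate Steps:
(H*(-3))*(6 + 6) = (3*(-3))*(6 + 6) = -9*12 = -108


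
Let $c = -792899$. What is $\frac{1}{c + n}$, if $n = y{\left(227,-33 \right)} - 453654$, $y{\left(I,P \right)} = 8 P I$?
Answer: $- \frac{1}{1306481} \approx -7.6541 \cdot 10^{-7}$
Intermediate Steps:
$y{\left(I,P \right)} = 8 I P$
$n = -513582$ ($n = 8 \cdot 227 \left(-33\right) - 453654 = -59928 - 453654 = -513582$)
$\frac{1}{c + n} = \frac{1}{-792899 - 513582} = \frac{1}{-1306481} = - \frac{1}{1306481}$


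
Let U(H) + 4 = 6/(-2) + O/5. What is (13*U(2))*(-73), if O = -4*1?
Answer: 37011/5 ≈ 7402.2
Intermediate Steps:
O = -4
U(H) = -39/5 (U(H) = -4 + (6/(-2) - 4/5) = -4 + (6*(-½) - 4*⅕) = -4 + (-3 - ⅘) = -4 - 19/5 = -39/5)
(13*U(2))*(-73) = (13*(-39/5))*(-73) = -507/5*(-73) = 37011/5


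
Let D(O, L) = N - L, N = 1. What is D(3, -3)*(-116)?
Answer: -464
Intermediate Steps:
D(O, L) = 1 - L
D(3, -3)*(-116) = (1 - 1*(-3))*(-116) = (1 + 3)*(-116) = 4*(-116) = -464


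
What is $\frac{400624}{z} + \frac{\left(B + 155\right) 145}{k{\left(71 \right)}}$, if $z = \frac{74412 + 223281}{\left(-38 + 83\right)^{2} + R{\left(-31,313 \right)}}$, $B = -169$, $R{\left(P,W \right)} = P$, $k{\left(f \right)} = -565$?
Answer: $\frac{90390264286}{33639309} \approx 2687.0$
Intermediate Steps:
$z = \frac{297693}{1994}$ ($z = \frac{74412 + 223281}{\left(-38 + 83\right)^{2} - 31} = \frac{297693}{45^{2} - 31} = \frac{297693}{2025 - 31} = \frac{297693}{1994} \approx 149.29$)
$\frac{400624}{z} + \frac{\left(B + 155\right) 145}{k{\left(71 \right)}} = \frac{400624}{\frac{297693}{1994}} + \frac{\left(-169 + 155\right) 145}{-565} = 400624 \cdot \frac{1994}{297693} + \left(-14\right) 145 \left(- \frac{1}{565}\right) = \frac{798844256}{297693} - - \frac{406}{113} = \frac{798844256}{297693} + \frac{406}{113} = \frac{90390264286}{33639309}$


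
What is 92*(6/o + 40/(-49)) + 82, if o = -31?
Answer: -16570/1519 ≈ -10.908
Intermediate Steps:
92*(6/o + 40/(-49)) + 82 = 92*(6/(-31) + 40/(-49)) + 82 = 92*(6*(-1/31) + 40*(-1/49)) + 82 = 92*(-6/31 - 40/49) + 82 = 92*(-1534/1519) + 82 = -141128/1519 + 82 = -16570/1519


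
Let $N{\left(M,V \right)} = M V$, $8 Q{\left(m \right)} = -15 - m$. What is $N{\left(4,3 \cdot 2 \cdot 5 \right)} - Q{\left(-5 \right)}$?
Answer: $\frac{485}{4} \approx 121.25$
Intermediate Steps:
$Q{\left(m \right)} = - \frac{15}{8} - \frac{m}{8}$ ($Q{\left(m \right)} = \frac{-15 - m}{8} = - \frac{15}{8} - \frac{m}{8}$)
$N{\left(4,3 \cdot 2 \cdot 5 \right)} - Q{\left(-5 \right)} = 4 \cdot 3 \cdot 2 \cdot 5 - \left(- \frac{15}{8} - - \frac{5}{8}\right) = 4 \cdot 6 \cdot 5 - \left(- \frac{15}{8} + \frac{5}{8}\right) = 4 \cdot 30 - - \frac{5}{4} = 120 + \frac{5}{4} = \frac{485}{4}$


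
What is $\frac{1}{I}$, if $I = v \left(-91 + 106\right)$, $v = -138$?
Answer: $- \frac{1}{2070} \approx -0.00048309$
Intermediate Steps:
$I = -2070$ ($I = - 138 \left(-91 + 106\right) = \left(-138\right) 15 = -2070$)
$\frac{1}{I} = \frac{1}{-2070} = - \frac{1}{2070}$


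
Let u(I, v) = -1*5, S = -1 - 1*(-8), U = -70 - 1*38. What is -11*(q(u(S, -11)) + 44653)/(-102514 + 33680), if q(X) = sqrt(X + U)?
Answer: 491183/68834 + 11*I*sqrt(113)/68834 ≈ 7.1358 + 0.0016987*I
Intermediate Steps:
U = -108 (U = -70 - 38 = -108)
S = 7 (S = -1 + 8 = 7)
u(I, v) = -5
q(X) = sqrt(-108 + X) (q(X) = sqrt(X - 108) = sqrt(-108 + X))
-11*(q(u(S, -11)) + 44653)/(-102514 + 33680) = -11*(sqrt(-108 - 5) + 44653)/(-102514 + 33680) = -11*(sqrt(-113) + 44653)/(-68834) = -11*(I*sqrt(113) + 44653)*(-1)/68834 = -11*(44653 + I*sqrt(113))*(-1)/68834 = -11*(-44653/68834 - I*sqrt(113)/68834) = 491183/68834 + 11*I*sqrt(113)/68834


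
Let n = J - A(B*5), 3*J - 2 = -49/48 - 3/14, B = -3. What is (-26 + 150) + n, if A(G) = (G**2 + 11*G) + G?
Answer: 79889/1008 ≈ 79.255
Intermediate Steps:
A(G) = G**2 + 12*G
J = 257/1008 (J = 2/3 + (-49/48 - 3/14)/3 = 2/3 + (1/3)*(-415/336) = 2/3 - 415/1008 = 257/1008 ≈ 0.25496)
n = -45103/1008 (n = 257/1008 - (-3*5)*(12 - 3*5) = 257/1008 - (-15)*(12 - 15) = 257/1008 - (-15)*(-3) = 257/1008 - 1*45 = 257/1008 - 45 = -45103/1008 ≈ -44.745)
(-26 + 150) + n = (-26 + 150) - 45103/1008 = 124 - 45103/1008 = 79889/1008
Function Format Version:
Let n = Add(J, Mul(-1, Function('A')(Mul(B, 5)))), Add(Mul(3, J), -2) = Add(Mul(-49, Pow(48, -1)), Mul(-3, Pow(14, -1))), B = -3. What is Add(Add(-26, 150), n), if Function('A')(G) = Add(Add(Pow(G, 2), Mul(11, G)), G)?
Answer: Rational(79889, 1008) ≈ 79.255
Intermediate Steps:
Function('A')(G) = Add(Pow(G, 2), Mul(12, G))
J = Rational(257, 1008) (J = Add(Rational(2, 3), Mul(Rational(1, 3), Add(Mul(-49, Pow(48, -1)), Mul(-3, Pow(14, -1))))) = Add(Rational(2, 3), Mul(Rational(1, 3), Add(Mul(-49, Rational(1, 48)), Mul(-3, Rational(1, 14))))) = Add(Rational(2, 3), Mul(Rational(1, 3), Add(Rational(-49, 48), Rational(-3, 14)))) = Add(Rational(2, 3), Mul(Rational(1, 3), Rational(-415, 336))) = Add(Rational(2, 3), Rational(-415, 1008)) = Rational(257, 1008) ≈ 0.25496)
n = Rational(-45103, 1008) (n = Add(Rational(257, 1008), Mul(-1, Mul(Mul(-3, 5), Add(12, Mul(-3, 5))))) = Add(Rational(257, 1008), Mul(-1, Mul(-15, Add(12, -15)))) = Add(Rational(257, 1008), Mul(-1, Mul(-15, -3))) = Add(Rational(257, 1008), Mul(-1, 45)) = Add(Rational(257, 1008), -45) = Rational(-45103, 1008) ≈ -44.745)
Add(Add(-26, 150), n) = Add(Add(-26, 150), Rational(-45103, 1008)) = Add(124, Rational(-45103, 1008)) = Rational(79889, 1008)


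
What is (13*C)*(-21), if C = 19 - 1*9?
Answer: -2730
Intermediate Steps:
C = 10 (C = 19 - 9 = 10)
(13*C)*(-21) = (13*10)*(-21) = 130*(-21) = -2730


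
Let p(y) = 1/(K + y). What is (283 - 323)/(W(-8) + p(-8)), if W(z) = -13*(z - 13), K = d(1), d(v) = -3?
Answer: -220/1501 ≈ -0.14657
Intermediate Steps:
K = -3
W(z) = 169 - 13*z (W(z) = -13*(-13 + z) = 169 - 13*z)
p(y) = 1/(-3 + y)
(283 - 323)/(W(-8) + p(-8)) = (283 - 323)/((169 - 13*(-8)) + 1/(-3 - 8)) = -40/((169 + 104) + 1/(-11)) = -40/(273 - 1/11) = -40/3002/11 = -40*11/3002 = -220/1501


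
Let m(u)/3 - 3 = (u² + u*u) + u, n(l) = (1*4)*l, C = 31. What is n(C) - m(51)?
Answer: -15644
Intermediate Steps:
n(l) = 4*l
m(u) = 9 + 3*u + 6*u² (m(u) = 9 + 3*((u² + u*u) + u) = 9 + 3*((u² + u²) + u) = 9 + 3*(2*u² + u) = 9 + 3*(u + 2*u²) = 9 + (3*u + 6*u²) = 9 + 3*u + 6*u²)
n(C) - m(51) = 4*31 - (9 + 3*51 + 6*51²) = 124 - (9 + 153 + 6*2601) = 124 - (9 + 153 + 15606) = 124 - 1*15768 = 124 - 15768 = -15644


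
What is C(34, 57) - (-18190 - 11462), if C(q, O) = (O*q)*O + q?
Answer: 140152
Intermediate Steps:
C(q, O) = q + q*O² (C(q, O) = q*O² + q = q + q*O²)
C(34, 57) - (-18190 - 11462) = 34*(1 + 57²) - (-18190 - 11462) = 34*(1 + 3249) - 1*(-29652) = 34*3250 + 29652 = 110500 + 29652 = 140152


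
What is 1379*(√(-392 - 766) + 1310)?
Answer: 1806490 + 1379*I*√1158 ≈ 1.8065e+6 + 46927.0*I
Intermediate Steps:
1379*(√(-392 - 766) + 1310) = 1379*(√(-1158) + 1310) = 1379*(I*√1158 + 1310) = 1379*(1310 + I*√1158) = 1806490 + 1379*I*√1158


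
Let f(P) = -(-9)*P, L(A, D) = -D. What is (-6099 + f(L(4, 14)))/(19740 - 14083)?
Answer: -6225/5657 ≈ -1.1004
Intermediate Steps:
f(P) = 9*P
(-6099 + f(L(4, 14)))/(19740 - 14083) = (-6099 + 9*(-1*14))/(19740 - 14083) = (-6099 + 9*(-14))/5657 = (-6099 - 126)*(1/5657) = -6225*1/5657 = -6225/5657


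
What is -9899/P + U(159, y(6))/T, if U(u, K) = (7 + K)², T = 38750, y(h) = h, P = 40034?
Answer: -94205126/387829375 ≈ -0.24290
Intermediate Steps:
-9899/P + U(159, y(6))/T = -9899/40034 + (7 + 6)²/38750 = -9899*1/40034 + 13²*(1/38750) = -9899/40034 + 169*(1/38750) = -9899/40034 + 169/38750 = -94205126/387829375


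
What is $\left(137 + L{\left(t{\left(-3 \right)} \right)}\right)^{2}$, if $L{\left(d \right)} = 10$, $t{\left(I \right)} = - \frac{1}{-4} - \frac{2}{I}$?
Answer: $21609$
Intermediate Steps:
$t{\left(I \right)} = \frac{1}{4} - \frac{2}{I}$ ($t{\left(I \right)} = \left(-1\right) \left(- \frac{1}{4}\right) - \frac{2}{I} = \frac{1}{4} - \frac{2}{I}$)
$\left(137 + L{\left(t{\left(-3 \right)} \right)}\right)^{2} = \left(137 + 10\right)^{2} = 147^{2} = 21609$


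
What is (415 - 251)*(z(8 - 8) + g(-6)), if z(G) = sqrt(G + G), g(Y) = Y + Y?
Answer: -1968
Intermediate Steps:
g(Y) = 2*Y
z(G) = sqrt(2)*sqrt(G) (z(G) = sqrt(2*G) = sqrt(2)*sqrt(G))
(415 - 251)*(z(8 - 8) + g(-6)) = (415 - 251)*(sqrt(2)*sqrt(8 - 8) + 2*(-6)) = 164*(sqrt(2)*sqrt(0) - 12) = 164*(sqrt(2)*0 - 12) = 164*(0 - 12) = 164*(-12) = -1968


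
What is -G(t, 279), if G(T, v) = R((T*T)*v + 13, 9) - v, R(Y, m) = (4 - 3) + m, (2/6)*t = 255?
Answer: 269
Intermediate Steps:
t = 765 (t = 3*255 = 765)
R(Y, m) = 1 + m
G(T, v) = 10 - v (G(T, v) = (1 + 9) - v = 10 - v)
-G(t, 279) = -(10 - 1*279) = -(10 - 279) = -1*(-269) = 269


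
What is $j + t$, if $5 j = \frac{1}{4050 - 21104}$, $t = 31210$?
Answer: $\frac{2661276699}{85270} \approx 31210.0$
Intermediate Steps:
$j = - \frac{1}{85270}$ ($j = \frac{1}{5 \left(4050 - 21104\right)} = \frac{1}{5 \left(-17054\right)} = \frac{1}{5} \left(- \frac{1}{17054}\right) = - \frac{1}{85270} \approx -1.1727 \cdot 10^{-5}$)
$j + t = - \frac{1}{85270} + 31210 = \frac{2661276699}{85270}$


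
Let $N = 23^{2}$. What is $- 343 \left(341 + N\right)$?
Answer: $-298410$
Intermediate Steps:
$N = 529$
$- 343 \left(341 + N\right) = - 343 \left(341 + 529\right) = \left(-343\right) 870 = -298410$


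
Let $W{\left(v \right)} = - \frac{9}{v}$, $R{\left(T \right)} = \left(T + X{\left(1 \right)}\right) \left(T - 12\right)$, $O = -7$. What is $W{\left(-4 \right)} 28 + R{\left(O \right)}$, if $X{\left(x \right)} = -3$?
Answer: $253$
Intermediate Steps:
$R{\left(T \right)} = \left(-12 + T\right) \left(-3 + T\right)$ ($R{\left(T \right)} = \left(T - 3\right) \left(T - 12\right) = \left(-3 + T\right) \left(-12 + T\right) = \left(-12 + T\right) \left(-3 + T\right)$)
$W{\left(-4 \right)} 28 + R{\left(O \right)} = - \frac{9}{-4} \cdot 28 + \left(36 + \left(-7\right)^{2} - -105\right) = \left(-9\right) \left(- \frac{1}{4}\right) 28 + \left(36 + 49 + 105\right) = \frac{9}{4} \cdot 28 + 190 = 63 + 190 = 253$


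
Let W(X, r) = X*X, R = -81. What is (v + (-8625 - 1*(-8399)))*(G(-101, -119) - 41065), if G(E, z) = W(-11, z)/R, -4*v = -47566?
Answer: -12934651961/27 ≈ -4.7906e+8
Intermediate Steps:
W(X, r) = X²
v = 23783/2 (v = -¼*(-47566) = 23783/2 ≈ 11892.)
G(E, z) = -121/81 (G(E, z) = (-11)²/(-81) = 121*(-1/81) = -121/81)
(v + (-8625 - 1*(-8399)))*(G(-101, -119) - 41065) = (23783/2 + (-8625 - 1*(-8399)))*(-121/81 - 41065) = (23783/2 + (-8625 + 8399))*(-3326386/81) = (23783/2 - 226)*(-3326386/81) = (23331/2)*(-3326386/81) = -12934651961/27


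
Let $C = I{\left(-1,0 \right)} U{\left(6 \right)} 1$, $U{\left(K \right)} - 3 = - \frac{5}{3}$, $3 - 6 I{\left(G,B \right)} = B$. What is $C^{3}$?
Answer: $\frac{8}{27} \approx 0.2963$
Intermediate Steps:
$I{\left(G,B \right)} = \frac{1}{2} - \frac{B}{6}$
$U{\left(K \right)} = \frac{4}{3}$ ($U{\left(K \right)} = 3 - \frac{5}{3} = \frac{4}{3}$)
$C = \frac{2}{3}$ ($C = \left(\frac{1}{2} - 0\right) \frac{4}{3} \cdot 1 = \left(\frac{1}{2} + 0\right) \frac{4}{3} \cdot 1 = \frac{1}{2} \cdot \frac{4}{3} \cdot 1 = \frac{2}{3} \cdot 1 = \frac{2}{3} \approx 0.66667$)
$C^{3} = \left(\frac{2}{3}\right)^{3} = \frac{8}{27}$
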